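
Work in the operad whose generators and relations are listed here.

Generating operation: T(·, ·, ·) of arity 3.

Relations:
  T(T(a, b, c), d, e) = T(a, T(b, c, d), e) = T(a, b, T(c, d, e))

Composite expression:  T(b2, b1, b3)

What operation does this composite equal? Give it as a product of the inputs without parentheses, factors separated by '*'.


The T-tree's shape is irrelevant; the b-reading-order decides.
T(b2, b1, b3) collapses to b2 * b1 * b3

b2 * b1 * b3


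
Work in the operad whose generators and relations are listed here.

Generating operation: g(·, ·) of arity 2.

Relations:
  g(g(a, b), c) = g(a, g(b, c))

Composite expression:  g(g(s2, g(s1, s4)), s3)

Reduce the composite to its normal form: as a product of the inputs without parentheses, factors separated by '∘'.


All parenthesizations of g agree; list the s-inputs left to right.
g(s1, s4) spells out as s1 ∘ s4
g(s2, g(s1, s4)) spells out as s2 ∘ s1 ∘ s4
g(g(s2, g(s1, s4)), s3) spells out as s2 ∘ s1 ∘ s4 ∘ s3

s2 ∘ s1 ∘ s4 ∘ s3


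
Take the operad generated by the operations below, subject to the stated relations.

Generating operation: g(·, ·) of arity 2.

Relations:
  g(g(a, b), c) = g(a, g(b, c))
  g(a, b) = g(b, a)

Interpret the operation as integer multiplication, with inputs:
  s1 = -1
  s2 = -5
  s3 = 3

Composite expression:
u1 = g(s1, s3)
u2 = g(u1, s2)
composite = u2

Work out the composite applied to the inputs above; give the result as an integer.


g(s1, s3) = -3
g(g(s1, s3), s2) = 15

15


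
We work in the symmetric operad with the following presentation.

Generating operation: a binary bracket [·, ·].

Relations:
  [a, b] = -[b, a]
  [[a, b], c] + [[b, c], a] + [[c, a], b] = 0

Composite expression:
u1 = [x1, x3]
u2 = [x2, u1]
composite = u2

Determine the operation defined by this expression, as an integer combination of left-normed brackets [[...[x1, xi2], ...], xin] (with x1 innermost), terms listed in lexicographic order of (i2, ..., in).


-[[x1, x3], x2]

Left-normed coefficients sit on the x1-initial expansion words.
Composite bracket: [x2, [x1, x3]]
The bracket unfolds into 4 signed words via [a, b] = ab - ba (2^2 = 4).
Collect the words opening with x1:
  x1x3x2 appears with sign -1, giving the term -[[x1, x3], x2]


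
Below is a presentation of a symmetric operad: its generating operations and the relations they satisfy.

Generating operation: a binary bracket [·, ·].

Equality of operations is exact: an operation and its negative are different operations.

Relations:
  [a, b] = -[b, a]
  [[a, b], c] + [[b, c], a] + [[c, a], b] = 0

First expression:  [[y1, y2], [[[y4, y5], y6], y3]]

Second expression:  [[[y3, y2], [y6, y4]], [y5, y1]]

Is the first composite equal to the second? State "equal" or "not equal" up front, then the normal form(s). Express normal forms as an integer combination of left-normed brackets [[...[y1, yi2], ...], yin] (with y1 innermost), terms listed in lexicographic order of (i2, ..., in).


not equal; the first gives -[[[[[y1, y2], y3], y4], y5], y6] + [[[[[y1, y2], y3], y5], y4], y6] + [[[[[y1, y2], y3], y6], y4], y5] - [[[[[y1, y2], y3], y6], y5], y4] + [[[[[y1, y2], y4], y5], y6], y3] - [[[[[y1, y2], y5], y4], y6], y3] - [[[[[y1, y2], y6], y4], y5], y3] + [[[[[y1, y2], y6], y5], y4], y3] and the second [[[[[y1, y5], y2], y3], y4], y6] - [[[[[y1, y5], y2], y3], y6], y4] - [[[[[y1, y5], y3], y2], y4], y6] + [[[[[y1, y5], y3], y2], y6], y4] - [[[[[y1, y5], y4], y6], y2], y3] + [[[[[y1, y5], y4], y6], y3], y2] + [[[[[y1, y5], y6], y4], y2], y3] - [[[[[y1, y5], y6], y4], y3], y2]

The first expression reduces to -[[[[[y1, y2], y3], y4], y5], y6] + [[[[[y1, y2], y3], y5], y4], y6] + [[[[[y1, y2], y3], y6], y4], y5] - [[[[[y1, y2], y3], y6], y5], y4] + [[[[[y1, y2], y4], y5], y6], y3] - [[[[[y1, y2], y5], y4], y6], y3] - [[[[[y1, y2], y6], y4], y5], y3] + [[[[[y1, y2], y6], y5], y4], y3]
The second expression reduces to [[[[[y1, y5], y2], y3], y4], y6] - [[[[[y1, y5], y2], y3], y6], y4] - [[[[[y1, y5], y3], y2], y4], y6] + [[[[[y1, y5], y3], y2], y6], y4] - [[[[[y1, y5], y4], y6], y2], y3] + [[[[[y1, y5], y4], y6], y3], y2] + [[[[[y1, y5], y6], y4], y2], y3] - [[[[[y1, y5], y6], y4], y3], y2]
Different reductions; not equal.


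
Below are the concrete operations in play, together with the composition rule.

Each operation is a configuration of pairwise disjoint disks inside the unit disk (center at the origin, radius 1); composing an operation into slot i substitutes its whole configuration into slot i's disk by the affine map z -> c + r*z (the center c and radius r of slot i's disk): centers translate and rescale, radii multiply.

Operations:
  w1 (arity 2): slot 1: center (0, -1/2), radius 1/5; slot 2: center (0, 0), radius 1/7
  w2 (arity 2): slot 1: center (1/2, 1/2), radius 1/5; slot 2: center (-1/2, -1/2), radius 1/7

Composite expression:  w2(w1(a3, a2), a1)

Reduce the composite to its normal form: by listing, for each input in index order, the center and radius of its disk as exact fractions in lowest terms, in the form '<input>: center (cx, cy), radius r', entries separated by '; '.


Each a-disk chains the slot maps above it in w2; radii multiply.
tracing a3 down its 2-map path: center (1/2, 2/5), radius 1/25
tracing a2 down its 2-map path: center (1/2, 1/2), radius 1/35
tracing a1 down its 1-map path: center (-1/2, -1/2), radius 1/7

a1: center (-1/2, -1/2), radius 1/7; a2: center (1/2, 1/2), radius 1/35; a3: center (1/2, 2/5), radius 1/25


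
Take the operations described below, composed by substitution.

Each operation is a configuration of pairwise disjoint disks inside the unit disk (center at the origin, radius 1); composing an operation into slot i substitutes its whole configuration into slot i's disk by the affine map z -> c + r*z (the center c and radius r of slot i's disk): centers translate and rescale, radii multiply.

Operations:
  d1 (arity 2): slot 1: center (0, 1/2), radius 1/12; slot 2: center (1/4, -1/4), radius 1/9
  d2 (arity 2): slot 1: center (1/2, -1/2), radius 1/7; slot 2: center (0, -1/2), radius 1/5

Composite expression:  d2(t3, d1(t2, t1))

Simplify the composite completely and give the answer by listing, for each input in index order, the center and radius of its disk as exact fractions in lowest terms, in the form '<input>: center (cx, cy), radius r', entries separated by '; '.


t1: center (1/20, -11/20), radius 1/45; t2: center (0, -2/5), radius 1/60; t3: center (1/2, -1/2), radius 1/7

Below d2, radii multiply path by path; the t-disk centers shift.
input t3: applying the 1 nested substitution gives center (1/2, -1/2), radius 1/7
input t2: applying the 2 nested substitutions gives center (0, -2/5), radius 1/60
input t1: applying the 2 nested substitutions gives center (1/20, -11/20), radius 1/45


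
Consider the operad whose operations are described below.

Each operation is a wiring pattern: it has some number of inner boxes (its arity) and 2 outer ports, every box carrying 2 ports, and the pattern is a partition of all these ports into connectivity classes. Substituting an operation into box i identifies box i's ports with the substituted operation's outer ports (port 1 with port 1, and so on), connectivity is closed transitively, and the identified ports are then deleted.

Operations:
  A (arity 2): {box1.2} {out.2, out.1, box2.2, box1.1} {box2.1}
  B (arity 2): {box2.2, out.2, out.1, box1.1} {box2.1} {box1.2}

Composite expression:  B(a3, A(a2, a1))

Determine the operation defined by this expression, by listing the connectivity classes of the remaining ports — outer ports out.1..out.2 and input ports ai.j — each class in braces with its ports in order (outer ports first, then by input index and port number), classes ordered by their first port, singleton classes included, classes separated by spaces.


{out.1, out.2, a1.2, a2.1, a3.1} {a1.1} {a2.2} {a3.2}

Connectivity passes through glued B-boundaries; trace each wire chain.
the subtree at A composes to {out.1, out.2, a1.2, a2.1} {a1.1} {a2.2} on (a2, a1); out.j = own outer ports
the subtree at B composes to {out.1, out.2, a1.2, a2.1, a3.1} {a1.1} {a2.2} {a3.2} on (a3, a2, a1); out.j = own outer ports


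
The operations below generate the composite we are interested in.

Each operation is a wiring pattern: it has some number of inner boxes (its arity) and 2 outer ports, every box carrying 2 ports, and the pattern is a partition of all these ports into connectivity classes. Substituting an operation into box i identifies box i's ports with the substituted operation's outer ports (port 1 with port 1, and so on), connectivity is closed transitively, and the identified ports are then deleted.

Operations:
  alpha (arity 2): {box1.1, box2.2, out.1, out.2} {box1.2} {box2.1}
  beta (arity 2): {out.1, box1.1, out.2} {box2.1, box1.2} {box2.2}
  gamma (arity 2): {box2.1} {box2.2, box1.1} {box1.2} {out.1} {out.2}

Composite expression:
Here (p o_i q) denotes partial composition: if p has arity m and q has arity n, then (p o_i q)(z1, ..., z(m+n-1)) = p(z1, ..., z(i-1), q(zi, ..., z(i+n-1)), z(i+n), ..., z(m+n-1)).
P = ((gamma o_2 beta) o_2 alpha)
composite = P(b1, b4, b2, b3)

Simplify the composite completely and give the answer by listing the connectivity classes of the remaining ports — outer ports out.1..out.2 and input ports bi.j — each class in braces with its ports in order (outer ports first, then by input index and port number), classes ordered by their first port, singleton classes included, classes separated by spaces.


{out.1} {out.2} {b1.1, b2.2, b3.1, b4.1} {b1.2} {b2.1} {b3.2} {b4.2}

Substituting into gamma glues patterns; closure does the rest.
after alpha, the pattern on (b4, b2) reads {out.1, out.2, b2.2, b4.1} {b2.1} {b4.2} (out.j = its outer ports)
after beta, the pattern on (b4, b2, b3) reads {out.1, out.2, b2.2, b3.1, b4.1} {b2.1} {b3.2} {b4.2} (out.j = its outer ports)
after gamma, the pattern on (b1, b4, b2, b3) reads {out.1} {out.2} {b1.1, b2.2, b3.1, b4.1} {b1.2} {b2.1} {b3.2} {b4.2} (out.j = its outer ports)


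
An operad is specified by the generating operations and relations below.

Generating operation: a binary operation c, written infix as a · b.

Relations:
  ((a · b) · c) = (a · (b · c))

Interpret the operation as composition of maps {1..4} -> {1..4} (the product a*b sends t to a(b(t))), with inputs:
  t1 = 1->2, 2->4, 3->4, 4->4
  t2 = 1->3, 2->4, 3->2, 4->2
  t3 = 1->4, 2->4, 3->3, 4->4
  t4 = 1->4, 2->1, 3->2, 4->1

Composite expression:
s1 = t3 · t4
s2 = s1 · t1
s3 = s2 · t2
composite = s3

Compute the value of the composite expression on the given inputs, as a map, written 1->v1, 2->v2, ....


(t3 · t4) = 1->4, 2->4, 3->4, 4->4
((t3 · t4) · t1) = 1->4, 2->4, 3->4, 4->4
(((t3 · t4) · t1) · t2) = 1->4, 2->4, 3->4, 4->4

1->4, 2->4, 3->4, 4->4


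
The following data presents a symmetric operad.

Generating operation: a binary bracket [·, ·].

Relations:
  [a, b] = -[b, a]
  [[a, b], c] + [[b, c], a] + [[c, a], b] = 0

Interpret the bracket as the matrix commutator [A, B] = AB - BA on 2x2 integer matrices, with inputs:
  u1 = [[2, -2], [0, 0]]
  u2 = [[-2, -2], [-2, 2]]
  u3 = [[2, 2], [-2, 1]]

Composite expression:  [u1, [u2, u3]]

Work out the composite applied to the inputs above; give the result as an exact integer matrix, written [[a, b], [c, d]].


[[20, 20], [20, -20]]

[u2, u3] = [[8, -6], [-10, -8]]
[u1, [u2, u3]] = [[20, 20], [20, -20]]


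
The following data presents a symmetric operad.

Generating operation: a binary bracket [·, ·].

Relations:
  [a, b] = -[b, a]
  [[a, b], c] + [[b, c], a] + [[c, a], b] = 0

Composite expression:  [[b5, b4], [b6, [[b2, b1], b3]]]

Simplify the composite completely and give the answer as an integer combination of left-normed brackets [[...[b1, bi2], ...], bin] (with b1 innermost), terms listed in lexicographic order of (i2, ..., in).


Left-normed coefficients sit on the b1-initial expansion words.
Composite bracket: [[b5, b4], [b6, [[b2, b1], b3]]]
Under [a, b] = ab - ba we get 32 signed associative words (2^5 = 32).
Coefficients come from the b1-initial words:
  b1b2b3b6b4b5 (sign +1) contributes +[[[[[b1, b2], b3], b6], b4], b5]
  b1b2b3b6b5b4 (sign -1) contributes -[[[[[b1, b2], b3], b6], b5], b4]

[[[[[b1, b2], b3], b6], b4], b5] - [[[[[b1, b2], b3], b6], b5], b4]


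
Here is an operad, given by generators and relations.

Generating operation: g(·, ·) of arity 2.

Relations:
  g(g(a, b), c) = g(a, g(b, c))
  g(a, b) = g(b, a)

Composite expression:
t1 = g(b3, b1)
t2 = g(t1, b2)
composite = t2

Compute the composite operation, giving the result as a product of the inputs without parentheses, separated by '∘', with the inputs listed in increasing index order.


b1 ∘ b2 ∘ b3

Both nesting and order wash out for g; what remains is which b's occur.
g(b3, b1) collapses to b3 ∘ b1
g(g(b3, b1), b2) collapses to b3 ∘ b1 ∘ b2
sorting the factors by input index: b1 ∘ b2 ∘ b3


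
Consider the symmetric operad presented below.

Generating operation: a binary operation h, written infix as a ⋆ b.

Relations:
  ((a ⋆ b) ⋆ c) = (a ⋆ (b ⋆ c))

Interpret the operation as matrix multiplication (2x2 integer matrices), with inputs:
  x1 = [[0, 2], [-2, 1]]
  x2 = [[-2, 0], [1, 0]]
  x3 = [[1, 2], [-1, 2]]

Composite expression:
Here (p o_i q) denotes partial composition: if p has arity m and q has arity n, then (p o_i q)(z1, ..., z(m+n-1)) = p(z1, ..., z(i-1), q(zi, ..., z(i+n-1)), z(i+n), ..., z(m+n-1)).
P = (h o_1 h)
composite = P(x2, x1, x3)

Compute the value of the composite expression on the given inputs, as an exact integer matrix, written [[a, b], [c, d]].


(x2 ⋆ x1) = [[0, -4], [0, 2]]
((x2 ⋆ x1) ⋆ x3) = [[4, -8], [-2, 4]]

[[4, -8], [-2, 4]]


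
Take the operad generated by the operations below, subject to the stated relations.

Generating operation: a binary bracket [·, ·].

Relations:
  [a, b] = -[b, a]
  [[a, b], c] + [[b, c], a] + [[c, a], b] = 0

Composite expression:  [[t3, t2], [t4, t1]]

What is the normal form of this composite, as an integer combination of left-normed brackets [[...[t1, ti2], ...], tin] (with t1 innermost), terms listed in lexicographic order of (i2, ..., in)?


-[[[t1, t4], t2], t3] + [[[t1, t4], t3], t2]

Left-normed coefficients sit on the t1-initial expansion words.
Composite bracket: [[t3, t2], [t4, t1]]
Full expansion: 8 signed words from ab - ba (2^3 = 8).
Collect the words opening with t1:
  t1t4t2t3 (sign -1) contributes -[[[t1, t4], t2], t3]
  t1t4t3t2 (sign +1) contributes +[[[t1, t4], t3], t2]


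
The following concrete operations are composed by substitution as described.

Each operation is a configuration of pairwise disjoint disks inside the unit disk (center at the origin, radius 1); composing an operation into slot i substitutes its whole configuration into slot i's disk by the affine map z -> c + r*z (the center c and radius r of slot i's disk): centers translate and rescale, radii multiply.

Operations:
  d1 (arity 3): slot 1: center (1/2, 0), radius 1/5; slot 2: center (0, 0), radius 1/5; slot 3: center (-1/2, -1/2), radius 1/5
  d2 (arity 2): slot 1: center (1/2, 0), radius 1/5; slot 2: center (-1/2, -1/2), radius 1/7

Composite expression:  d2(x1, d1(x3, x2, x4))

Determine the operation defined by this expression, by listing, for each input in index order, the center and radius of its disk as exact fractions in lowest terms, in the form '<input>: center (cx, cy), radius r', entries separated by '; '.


x1: center (1/2, 0), radius 1/5; x2: center (-1/2, -1/2), radius 1/35; x3: center (-3/7, -1/2), radius 1/35; x4: center (-4/7, -4/7), radius 1/35


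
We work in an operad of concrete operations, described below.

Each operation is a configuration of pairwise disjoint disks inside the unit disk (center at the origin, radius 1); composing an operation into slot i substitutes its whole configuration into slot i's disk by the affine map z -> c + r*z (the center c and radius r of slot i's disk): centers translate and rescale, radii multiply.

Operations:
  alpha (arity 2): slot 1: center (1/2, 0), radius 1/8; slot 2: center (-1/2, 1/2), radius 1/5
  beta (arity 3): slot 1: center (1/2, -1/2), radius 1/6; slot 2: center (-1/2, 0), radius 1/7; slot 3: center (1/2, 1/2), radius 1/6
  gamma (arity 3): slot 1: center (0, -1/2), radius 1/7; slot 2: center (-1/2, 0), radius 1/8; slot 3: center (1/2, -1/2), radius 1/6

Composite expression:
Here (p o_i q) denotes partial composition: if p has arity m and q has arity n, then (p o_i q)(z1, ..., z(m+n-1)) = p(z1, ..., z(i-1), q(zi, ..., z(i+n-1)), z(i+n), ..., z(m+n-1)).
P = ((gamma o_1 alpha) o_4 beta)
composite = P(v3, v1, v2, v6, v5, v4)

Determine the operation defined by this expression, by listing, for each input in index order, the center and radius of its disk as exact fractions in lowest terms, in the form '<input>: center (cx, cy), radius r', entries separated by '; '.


v1: center (-1/14, -3/7), radius 1/35; v2: center (-1/2, 0), radius 1/8; v3: center (1/14, -1/2), radius 1/56; v4: center (7/12, -5/12), radius 1/36; v5: center (5/12, -1/2), radius 1/42; v6: center (7/12, -7/12), radius 1/36

Below gamma, radii multiply path by path; the v-disk centers shift.
tracing v3 down its 2-map path: center (1/14, -1/2), radius 1/56
tracing v1 down its 2-map path: center (-1/14, -3/7), radius 1/35
tracing v2 down its 1-map path: center (-1/2, 0), radius 1/8
tracing v6 down its 2-map path: center (7/12, -7/12), radius 1/36
tracing v5 down its 2-map path: center (5/12, -1/2), radius 1/42
tracing v4 down its 2-map path: center (7/12, -5/12), radius 1/36


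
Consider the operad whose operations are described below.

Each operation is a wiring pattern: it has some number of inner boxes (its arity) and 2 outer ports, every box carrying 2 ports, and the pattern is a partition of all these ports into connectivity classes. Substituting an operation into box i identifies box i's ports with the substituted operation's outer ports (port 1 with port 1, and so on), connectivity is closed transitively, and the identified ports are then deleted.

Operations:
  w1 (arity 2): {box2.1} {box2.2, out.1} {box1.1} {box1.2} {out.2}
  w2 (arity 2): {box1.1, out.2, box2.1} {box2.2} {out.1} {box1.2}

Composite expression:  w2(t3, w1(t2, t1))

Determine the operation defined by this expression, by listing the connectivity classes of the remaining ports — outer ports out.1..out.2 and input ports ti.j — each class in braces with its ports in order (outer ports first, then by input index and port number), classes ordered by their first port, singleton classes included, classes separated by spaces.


{out.1} {out.2, t1.2, t3.1} {t1.1} {t2.1} {t2.2} {t3.2}

Two ports join when wires chain via w2-identified ports.
the subtree at w1 composes to {out.1, t1.2} {out.2} {t1.1} {t2.1} {t2.2} on (t2, t1); out.j = own outer ports
the subtree at w2 composes to {out.1} {out.2, t1.2, t3.1} {t1.1} {t2.1} {t2.2} {t3.2} on (t3, t2, t1); out.j = own outer ports


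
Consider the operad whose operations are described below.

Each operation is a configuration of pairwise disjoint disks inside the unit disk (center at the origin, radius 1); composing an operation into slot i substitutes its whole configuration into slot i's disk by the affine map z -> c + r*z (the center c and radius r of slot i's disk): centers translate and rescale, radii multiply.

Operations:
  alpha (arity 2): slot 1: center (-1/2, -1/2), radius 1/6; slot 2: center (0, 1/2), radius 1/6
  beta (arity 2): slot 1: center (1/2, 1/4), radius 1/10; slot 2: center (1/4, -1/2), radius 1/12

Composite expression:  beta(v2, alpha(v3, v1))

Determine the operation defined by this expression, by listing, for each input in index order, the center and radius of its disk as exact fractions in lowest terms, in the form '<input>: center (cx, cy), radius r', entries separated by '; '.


v1: center (1/4, -11/24), radius 1/72; v2: center (1/2, 1/4), radius 1/10; v3: center (5/24, -13/24), radius 1/72


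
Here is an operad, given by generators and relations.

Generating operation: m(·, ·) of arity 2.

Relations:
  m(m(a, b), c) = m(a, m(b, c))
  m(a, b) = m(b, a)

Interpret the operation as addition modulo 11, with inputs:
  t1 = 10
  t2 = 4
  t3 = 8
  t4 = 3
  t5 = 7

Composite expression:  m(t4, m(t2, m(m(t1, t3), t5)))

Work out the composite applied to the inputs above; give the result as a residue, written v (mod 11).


m(t1, t3) = 7
m(m(t1, t3), t5) = 3
m(t2, m(m(t1, t3), t5)) = 7
m(t4, m(t2, m(m(t1, t3), t5))) = 10

10 (mod 11)


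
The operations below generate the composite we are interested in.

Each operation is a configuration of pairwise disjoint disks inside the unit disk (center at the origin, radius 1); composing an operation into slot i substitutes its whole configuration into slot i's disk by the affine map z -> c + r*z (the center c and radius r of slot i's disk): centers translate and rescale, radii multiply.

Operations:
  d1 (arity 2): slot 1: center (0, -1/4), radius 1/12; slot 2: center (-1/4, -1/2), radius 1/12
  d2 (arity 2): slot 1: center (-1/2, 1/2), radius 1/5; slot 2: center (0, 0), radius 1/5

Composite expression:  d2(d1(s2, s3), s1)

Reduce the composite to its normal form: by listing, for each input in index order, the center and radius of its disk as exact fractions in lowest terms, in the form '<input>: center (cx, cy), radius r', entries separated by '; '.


s1: center (0, 0), radius 1/5; s2: center (-1/2, 9/20), radius 1/60; s3: center (-11/20, 2/5), radius 1/60

Only the slot chain above each s matters under d2; compose those maps.
for s2, the 2-step affine chain lands on center (-1/2, 9/20), radius 1/60
for s3, the 2-step affine chain lands on center (-11/20, 2/5), radius 1/60
for s1, the 1-step affine chain lands on center (0, 0), radius 1/5


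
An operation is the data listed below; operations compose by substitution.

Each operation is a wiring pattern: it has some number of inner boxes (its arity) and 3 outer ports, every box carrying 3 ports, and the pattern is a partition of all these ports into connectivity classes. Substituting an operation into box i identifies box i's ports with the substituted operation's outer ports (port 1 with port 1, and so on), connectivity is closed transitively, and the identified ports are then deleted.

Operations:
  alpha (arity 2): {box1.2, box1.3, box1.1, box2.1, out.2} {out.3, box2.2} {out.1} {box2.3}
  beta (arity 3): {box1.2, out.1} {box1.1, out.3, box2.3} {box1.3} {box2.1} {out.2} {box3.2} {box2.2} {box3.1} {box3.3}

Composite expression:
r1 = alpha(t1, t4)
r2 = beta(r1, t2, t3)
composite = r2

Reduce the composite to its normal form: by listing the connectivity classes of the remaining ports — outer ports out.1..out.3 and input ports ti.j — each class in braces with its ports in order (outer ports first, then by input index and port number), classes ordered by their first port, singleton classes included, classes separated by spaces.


{out.1, t1.1, t1.2, t1.3, t4.1} {out.2} {out.3, t2.3} {t2.1} {t2.2} {t3.1} {t3.2} {t3.3} {t4.2} {t4.3}

Treat the ports identified at beta as solder joints: merge, then drop.
the subtree at alpha composes to {out.1} {out.2, t1.1, t1.2, t1.3, t4.1} {out.3, t4.2} {t4.3} on (t1, t4); out.j = own outer ports
the subtree at beta composes to {out.1, t1.1, t1.2, t1.3, t4.1} {out.2} {out.3, t2.3} {t2.1} {t2.2} {t3.1} {t3.2} {t3.3} {t4.2} {t4.3} on (t1, t4, t2, t3); out.j = own outer ports


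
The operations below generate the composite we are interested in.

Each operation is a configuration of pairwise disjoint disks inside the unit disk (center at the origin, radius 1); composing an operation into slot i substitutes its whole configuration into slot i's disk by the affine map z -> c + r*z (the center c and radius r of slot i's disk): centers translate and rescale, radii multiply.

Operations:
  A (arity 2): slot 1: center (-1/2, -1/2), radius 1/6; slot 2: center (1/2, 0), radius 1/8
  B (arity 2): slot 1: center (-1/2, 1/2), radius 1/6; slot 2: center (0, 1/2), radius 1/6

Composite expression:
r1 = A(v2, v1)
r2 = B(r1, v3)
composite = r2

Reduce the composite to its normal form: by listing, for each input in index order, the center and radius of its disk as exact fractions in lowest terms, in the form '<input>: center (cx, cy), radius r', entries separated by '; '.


v1: center (-5/12, 1/2), radius 1/48; v2: center (-7/12, 5/12), radius 1/36; v3: center (0, 1/2), radius 1/6

Each v-disk chains the slot maps above it in B; radii multiply.
v2 passes through 2 substitutions, ending at center (-7/12, 5/12), radius 1/36
v1 passes through 2 substitutions, ending at center (-5/12, 1/2), radius 1/48
v3 passes through 1 substitution, ending at center (0, 1/2), radius 1/6


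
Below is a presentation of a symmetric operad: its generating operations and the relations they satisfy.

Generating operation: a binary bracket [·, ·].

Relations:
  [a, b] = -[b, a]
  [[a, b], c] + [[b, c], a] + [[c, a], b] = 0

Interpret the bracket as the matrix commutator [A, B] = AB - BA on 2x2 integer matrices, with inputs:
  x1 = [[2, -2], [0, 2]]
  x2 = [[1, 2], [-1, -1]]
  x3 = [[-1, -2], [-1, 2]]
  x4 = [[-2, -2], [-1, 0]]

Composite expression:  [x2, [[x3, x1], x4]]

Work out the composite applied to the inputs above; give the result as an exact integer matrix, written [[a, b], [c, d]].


[[12, 64], [20, -12]]

[x3, x1] = [[-2, 6], [0, 2]]
[[x3, x1], x4] = [[-6, 20], [-4, 6]]
[x2, [[x3, x1], x4]] = [[12, 64], [20, -12]]


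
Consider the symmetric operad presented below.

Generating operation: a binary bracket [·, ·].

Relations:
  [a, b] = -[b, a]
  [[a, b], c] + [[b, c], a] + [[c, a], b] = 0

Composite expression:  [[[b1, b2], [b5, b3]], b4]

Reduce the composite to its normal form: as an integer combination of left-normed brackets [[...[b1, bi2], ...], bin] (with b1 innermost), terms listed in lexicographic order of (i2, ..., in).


-[[[[b1, b2], b3], b5], b4] + [[[[b1, b2], b5], b3], b4]

In the tensor algebra, words opening b1 carry the b1-anchored form.
Composite bracket: [[[b1, b2], [b5, b3]], b4]
Expanding via [a, b] = ab - ba: 16 signed words (2^4 = 16).
Only words starting with b1 matter:
  from b1b2b3b5b4, sign -1: term -[[[[b1, b2], b3], b5], b4]
  from b1b2b5b3b4, sign +1: term +[[[[b1, b2], b5], b3], b4]


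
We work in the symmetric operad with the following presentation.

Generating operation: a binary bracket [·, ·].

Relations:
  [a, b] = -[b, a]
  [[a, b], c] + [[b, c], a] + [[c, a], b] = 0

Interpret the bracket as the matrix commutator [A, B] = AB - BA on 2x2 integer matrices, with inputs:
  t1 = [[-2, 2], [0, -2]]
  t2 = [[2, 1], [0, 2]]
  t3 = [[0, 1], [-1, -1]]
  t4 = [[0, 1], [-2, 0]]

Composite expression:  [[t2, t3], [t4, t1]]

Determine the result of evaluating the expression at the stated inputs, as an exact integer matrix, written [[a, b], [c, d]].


[[0, 8], [0, 0]]

[t2, t3] = [[-1, -1], [0, 1]]
[t4, t1] = [[4, 0], [0, -4]]
[[t2, t3], [t4, t1]] = [[0, 8], [0, 0]]


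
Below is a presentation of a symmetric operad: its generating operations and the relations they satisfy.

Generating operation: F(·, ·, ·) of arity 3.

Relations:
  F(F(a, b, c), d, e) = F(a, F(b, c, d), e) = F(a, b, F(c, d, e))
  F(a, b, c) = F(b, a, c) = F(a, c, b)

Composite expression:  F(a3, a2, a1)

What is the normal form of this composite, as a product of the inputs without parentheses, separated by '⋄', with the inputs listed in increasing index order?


Reordering under F is free, so list the a-inputs canonically.
F(a3, a2, a1) reduces to a3 ⋄ a2 ⋄ a1
reordering the factors by index: a1 ⋄ a2 ⋄ a3

a1 ⋄ a2 ⋄ a3


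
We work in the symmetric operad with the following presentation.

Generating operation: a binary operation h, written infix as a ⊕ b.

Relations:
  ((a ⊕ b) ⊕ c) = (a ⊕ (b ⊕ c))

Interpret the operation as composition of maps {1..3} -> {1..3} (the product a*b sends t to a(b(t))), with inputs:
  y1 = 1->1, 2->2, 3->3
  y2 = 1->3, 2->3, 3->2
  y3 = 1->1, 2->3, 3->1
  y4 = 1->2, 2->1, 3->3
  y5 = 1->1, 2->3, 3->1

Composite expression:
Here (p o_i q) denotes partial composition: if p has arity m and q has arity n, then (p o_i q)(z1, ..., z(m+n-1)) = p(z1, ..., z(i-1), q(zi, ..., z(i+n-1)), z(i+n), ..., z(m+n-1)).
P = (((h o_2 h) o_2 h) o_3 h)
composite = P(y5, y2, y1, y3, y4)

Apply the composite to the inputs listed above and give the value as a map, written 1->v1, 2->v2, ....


(y1 ⊕ y3) = 1->1, 2->3, 3->1
(y2 ⊕ (y1 ⊕ y3)) = 1->3, 2->2, 3->3
((y2 ⊕ (y1 ⊕ y3)) ⊕ y4) = 1->2, 2->3, 3->3
(y5 ⊕ ((y2 ⊕ (y1 ⊕ y3)) ⊕ y4)) = 1->3, 2->1, 3->1

1->3, 2->1, 3->1


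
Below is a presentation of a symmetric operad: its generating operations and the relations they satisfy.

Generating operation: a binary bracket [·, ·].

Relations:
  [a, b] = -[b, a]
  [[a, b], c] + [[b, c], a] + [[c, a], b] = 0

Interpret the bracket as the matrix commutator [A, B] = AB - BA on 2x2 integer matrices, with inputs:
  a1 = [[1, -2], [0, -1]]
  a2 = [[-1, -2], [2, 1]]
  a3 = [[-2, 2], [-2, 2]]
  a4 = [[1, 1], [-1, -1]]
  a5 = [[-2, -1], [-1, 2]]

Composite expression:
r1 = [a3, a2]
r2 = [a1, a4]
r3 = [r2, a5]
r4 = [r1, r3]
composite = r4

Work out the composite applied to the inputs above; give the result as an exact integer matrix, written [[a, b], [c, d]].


[a3, a2] = [[0, 12], [12, 0]]
[a1, a4] = [[2, 6], [2, -2]]
[[a1, a4], a5] = [[-4, 20], [-4, 4]]
[[a3, a2], [[a1, a4], a5]] = [[-288, 96], [-96, 288]]

[[-288, 96], [-96, 288]]


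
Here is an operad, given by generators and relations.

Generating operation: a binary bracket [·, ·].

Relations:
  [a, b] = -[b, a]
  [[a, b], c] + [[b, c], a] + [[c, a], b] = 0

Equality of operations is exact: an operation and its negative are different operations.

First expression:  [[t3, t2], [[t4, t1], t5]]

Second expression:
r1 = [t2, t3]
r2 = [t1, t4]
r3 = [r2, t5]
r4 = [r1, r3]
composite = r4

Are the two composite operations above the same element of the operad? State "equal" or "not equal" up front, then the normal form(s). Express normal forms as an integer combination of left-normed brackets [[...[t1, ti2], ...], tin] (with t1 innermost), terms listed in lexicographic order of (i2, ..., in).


The first expression, normalized: -[[[[t1, t4], t5], t2], t3] + [[[[t1, t4], t5], t3], t2]
The second expression, normalized: -[[[[t1, t4], t5], t2], t3] + [[[[t1, t4], t5], t3], t2]
The forms coincide; equal.

equal; both compose to -[[[[t1, t4], t5], t2], t3] + [[[[t1, t4], t5], t3], t2]


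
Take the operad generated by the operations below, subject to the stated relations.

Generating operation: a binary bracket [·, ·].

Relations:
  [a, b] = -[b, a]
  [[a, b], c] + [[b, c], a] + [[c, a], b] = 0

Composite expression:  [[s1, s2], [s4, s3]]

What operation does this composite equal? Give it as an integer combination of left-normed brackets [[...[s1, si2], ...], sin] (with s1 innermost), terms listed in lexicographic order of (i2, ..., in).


-[[[s1, s2], s3], s4] + [[[s1, s2], s4], s3]

Skip Jacobi rewriting: expand, keep s1-initial words, read off terms.
Composite bracket: [[s1, s2], [s4, s3]]
The bracket unfolds into 8 signed words via [a, b] = ab - ba (2^3 = 8).
Coefficients come from the s1-initial words:
  s1s2s3s4 appears with sign -1, giving the term -[[[s1, s2], s3], s4]
  s1s2s4s3 appears with sign +1, giving the term +[[[s1, s2], s4], s3]


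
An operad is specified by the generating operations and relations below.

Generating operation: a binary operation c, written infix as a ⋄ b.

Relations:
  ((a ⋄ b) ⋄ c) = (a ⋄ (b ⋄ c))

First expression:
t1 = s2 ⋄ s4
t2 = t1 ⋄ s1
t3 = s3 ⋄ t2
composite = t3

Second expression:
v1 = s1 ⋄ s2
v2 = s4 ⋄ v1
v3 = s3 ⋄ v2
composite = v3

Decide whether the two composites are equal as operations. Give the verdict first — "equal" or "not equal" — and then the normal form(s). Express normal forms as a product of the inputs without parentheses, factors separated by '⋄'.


not equal; the first gives s3 ⋄ s2 ⋄ s4 ⋄ s1 and the second s3 ⋄ s4 ⋄ s1 ⋄ s2


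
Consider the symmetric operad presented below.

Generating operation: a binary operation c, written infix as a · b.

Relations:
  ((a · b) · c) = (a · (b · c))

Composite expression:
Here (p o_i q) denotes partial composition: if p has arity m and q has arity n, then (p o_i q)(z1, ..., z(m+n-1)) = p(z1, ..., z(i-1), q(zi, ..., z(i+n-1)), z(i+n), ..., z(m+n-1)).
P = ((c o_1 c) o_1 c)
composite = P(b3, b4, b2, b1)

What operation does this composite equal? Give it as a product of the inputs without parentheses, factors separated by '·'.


The c-tree's shape is irrelevant; the b-reading-order decides.
(b3 · b4) reduces to b3 · b4
((b3 · b4) · b2) reduces to b3 · b4 · b2
(((b3 · b4) · b2) · b1) reduces to b3 · b4 · b2 · b1

b3 · b4 · b2 · b1


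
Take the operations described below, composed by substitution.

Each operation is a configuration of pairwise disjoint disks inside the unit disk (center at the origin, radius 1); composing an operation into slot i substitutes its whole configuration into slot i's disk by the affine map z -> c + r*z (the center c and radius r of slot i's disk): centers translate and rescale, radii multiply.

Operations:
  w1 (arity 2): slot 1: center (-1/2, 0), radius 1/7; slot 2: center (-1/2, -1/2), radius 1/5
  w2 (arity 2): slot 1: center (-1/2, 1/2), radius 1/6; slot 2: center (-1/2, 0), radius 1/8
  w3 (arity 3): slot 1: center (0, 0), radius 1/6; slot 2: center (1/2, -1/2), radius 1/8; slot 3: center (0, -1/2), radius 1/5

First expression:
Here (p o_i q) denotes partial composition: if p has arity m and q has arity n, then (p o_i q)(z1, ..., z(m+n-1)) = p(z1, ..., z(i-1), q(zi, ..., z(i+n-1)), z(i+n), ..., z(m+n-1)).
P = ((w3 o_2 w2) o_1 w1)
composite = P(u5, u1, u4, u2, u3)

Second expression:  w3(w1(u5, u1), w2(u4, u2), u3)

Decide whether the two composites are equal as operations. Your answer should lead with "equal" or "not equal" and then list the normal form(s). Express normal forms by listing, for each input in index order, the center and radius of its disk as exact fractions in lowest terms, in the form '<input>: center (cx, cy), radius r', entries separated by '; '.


The first expression, normalized: u1: center (-1/12, -1/12), radius 1/30; u2: center (7/16, -1/2), radius 1/64; u3: center (0, -1/2), radius 1/5; u4: center (7/16, -7/16), radius 1/48; u5: center (-1/12, 0), radius 1/42
The second expression, normalized: u1: center (-1/12, -1/12), radius 1/30; u2: center (7/16, -1/2), radius 1/64; u3: center (0, -1/2), radius 1/5; u4: center (7/16, -7/16), radius 1/48; u5: center (-1/12, 0), radius 1/42
Identical normal forms: equal.

equal; the common form is u1: center (-1/12, -1/12), radius 1/30; u2: center (7/16, -1/2), radius 1/64; u3: center (0, -1/2), radius 1/5; u4: center (7/16, -7/16), radius 1/48; u5: center (-1/12, 0), radius 1/42


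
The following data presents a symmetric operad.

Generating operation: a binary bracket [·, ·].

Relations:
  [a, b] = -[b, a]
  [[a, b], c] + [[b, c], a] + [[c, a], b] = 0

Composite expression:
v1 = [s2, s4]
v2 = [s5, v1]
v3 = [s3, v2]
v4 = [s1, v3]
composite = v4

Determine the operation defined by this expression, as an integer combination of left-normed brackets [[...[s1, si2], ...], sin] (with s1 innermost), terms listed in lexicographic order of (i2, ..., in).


[[[[s1, s2], s4], s5], s3] - [[[[s1, s3], s2], s4], s5] + [[[[s1, s3], s4], s2], s5] + [[[[s1, s3], s5], s2], s4] - [[[[s1, s3], s5], s4], s2] - [[[[s1, s4], s2], s5], s3] - [[[[s1, s5], s2], s4], s3] + [[[[s1, s5], s4], s2], s3]

A multilinear Lie element is pinned by s1-initial words (s1 innermost).
Composite bracket: [s1, [s3, [s5, [s2, s4]]]]
Expanding via [a, b] = ab - ba: 16 signed words (2^4 = 16).
Only words starting with s1 matter:
  s1s2s4s5s3 (sign +1) contributes +[[[[s1, s2], s4], s5], s3]
  s1s3s2s4s5 (sign -1) contributes -[[[[s1, s3], s2], s4], s5]
  s1s3s4s2s5 (sign +1) contributes +[[[[s1, s3], s4], s2], s5]
  s1s3s5s2s4 (sign +1) contributes +[[[[s1, s3], s5], s2], s4]
  s1s3s5s4s2 (sign -1) contributes -[[[[s1, s3], s5], s4], s2]
  s1s4s2s5s3 (sign -1) contributes -[[[[s1, s4], s2], s5], s3]
  s1s5s2s4s3 (sign -1) contributes -[[[[s1, s5], s2], s4], s3]
  s1s5s4s2s3 (sign +1) contributes +[[[[s1, s5], s4], s2], s3]


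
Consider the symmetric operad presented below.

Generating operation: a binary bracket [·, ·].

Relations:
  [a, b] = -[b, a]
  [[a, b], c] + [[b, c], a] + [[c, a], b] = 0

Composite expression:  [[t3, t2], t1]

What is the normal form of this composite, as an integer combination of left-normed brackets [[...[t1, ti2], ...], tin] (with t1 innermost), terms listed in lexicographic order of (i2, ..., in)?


Antisymmetry and Jacobi reduce to t1-anchored left-normed brackets.
Composite bracket: [[t3, t2], t1]
Applying ab - ba throughout gives 4 signed words (2^2 = 4).
Words beginning with t1 determine it all:
  sign of t1t2t3 is +1, so it contributes +[[t1, t2], t3]
  sign of t1t3t2 is -1, so it contributes -[[t1, t3], t2]

[[t1, t2], t3] - [[t1, t3], t2]


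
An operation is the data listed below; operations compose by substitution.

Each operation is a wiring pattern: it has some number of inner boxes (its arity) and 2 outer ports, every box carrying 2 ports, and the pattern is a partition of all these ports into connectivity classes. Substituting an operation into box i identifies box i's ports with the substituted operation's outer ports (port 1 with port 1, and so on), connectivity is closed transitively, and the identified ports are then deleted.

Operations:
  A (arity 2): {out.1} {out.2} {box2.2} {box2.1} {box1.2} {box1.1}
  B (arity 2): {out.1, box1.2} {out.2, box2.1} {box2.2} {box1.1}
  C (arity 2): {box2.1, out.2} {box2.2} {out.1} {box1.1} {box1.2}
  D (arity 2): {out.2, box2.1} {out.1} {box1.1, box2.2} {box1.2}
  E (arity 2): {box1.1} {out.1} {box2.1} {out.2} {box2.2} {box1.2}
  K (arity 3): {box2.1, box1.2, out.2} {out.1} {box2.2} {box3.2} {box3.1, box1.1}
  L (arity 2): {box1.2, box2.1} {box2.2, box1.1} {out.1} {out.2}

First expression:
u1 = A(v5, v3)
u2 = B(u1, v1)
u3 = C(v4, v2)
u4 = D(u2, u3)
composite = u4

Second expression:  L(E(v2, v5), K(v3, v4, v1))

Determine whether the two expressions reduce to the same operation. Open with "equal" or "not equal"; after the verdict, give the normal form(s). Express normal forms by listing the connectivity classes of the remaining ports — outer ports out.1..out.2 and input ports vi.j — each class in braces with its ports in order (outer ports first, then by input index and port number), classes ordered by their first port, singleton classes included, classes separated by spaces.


not equal — first {out.1} {out.2} {v1.1} {v1.2} {v2.1} {v2.2} {v3.1} {v3.2} {v4.1} {v4.2} {v5.1} {v5.2}, second {out.1} {out.2} {v1.1, v3.1} {v1.2} {v2.1} {v2.2} {v3.2, v4.1} {v4.2} {v5.1} {v5.2}

Reducing the first expression gives {out.1} {out.2} {v1.1} {v1.2} {v2.1} {v2.2} {v3.1} {v3.2} {v4.1} {v4.2} {v5.1} {v5.2}
Reducing the second expression gives {out.1} {out.2} {v1.1, v3.1} {v1.2} {v2.1} {v2.2} {v3.2, v4.1} {v4.2} {v5.1} {v5.2}
The forms do not match — not equal.


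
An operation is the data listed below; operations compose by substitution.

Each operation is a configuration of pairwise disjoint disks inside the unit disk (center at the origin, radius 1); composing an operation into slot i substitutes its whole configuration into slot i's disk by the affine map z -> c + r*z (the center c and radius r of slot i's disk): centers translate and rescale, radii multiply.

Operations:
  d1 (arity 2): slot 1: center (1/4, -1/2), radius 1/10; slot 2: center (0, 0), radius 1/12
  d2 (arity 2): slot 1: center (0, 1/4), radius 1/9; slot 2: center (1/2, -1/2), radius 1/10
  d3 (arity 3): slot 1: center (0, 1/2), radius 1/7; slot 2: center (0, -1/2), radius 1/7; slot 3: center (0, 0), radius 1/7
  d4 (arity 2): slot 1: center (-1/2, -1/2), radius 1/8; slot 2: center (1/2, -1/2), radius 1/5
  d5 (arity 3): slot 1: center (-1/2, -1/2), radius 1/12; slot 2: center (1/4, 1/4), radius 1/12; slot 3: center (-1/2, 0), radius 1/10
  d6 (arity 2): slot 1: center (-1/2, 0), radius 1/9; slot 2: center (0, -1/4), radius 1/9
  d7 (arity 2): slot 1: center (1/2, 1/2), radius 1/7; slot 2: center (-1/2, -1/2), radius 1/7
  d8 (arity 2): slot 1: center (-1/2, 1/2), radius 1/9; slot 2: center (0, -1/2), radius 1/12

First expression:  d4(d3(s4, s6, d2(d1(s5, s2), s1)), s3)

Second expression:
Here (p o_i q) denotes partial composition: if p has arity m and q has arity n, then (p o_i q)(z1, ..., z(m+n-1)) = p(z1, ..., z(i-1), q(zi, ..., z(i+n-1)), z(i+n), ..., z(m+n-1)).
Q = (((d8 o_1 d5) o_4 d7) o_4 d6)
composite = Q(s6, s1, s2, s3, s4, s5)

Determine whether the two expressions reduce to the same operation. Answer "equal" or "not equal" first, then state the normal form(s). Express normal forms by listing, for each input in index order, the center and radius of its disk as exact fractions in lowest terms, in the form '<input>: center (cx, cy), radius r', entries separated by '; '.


not equal; first: s1: center (-55/112, -57/112), radius 1/560; s2: center (-1/2, -111/224), radius 1/6048; s3: center (1/2, -1/2), radius 1/5; s4: center (-1/2, -7/16), radius 1/56; s5: center (-1007/2016, -143/288), radius 1/5040; s6: center (-1/2, -9/16), radius 1/56; second: s1: center (-17/36, 19/36), radius 1/108; s2: center (-5/9, 1/2), radius 1/90; s3: center (1/28, -11/24), radius 1/756; s4: center (1/24, -155/336), radius 1/756; s5: center (-1/24, -13/24), radius 1/84; s6: center (-5/9, 4/9), radius 1/108

The first composite normalizes to s1: center (-55/112, -57/112), radius 1/560; s2: center (-1/2, -111/224), radius 1/6048; s3: center (1/2, -1/2), radius 1/5; s4: center (-1/2, -7/16), radius 1/56; s5: center (-1007/2016, -143/288), radius 1/5040; s6: center (-1/2, -9/16), radius 1/56
The second composite normalizes to s1: center (-17/36, 19/36), radius 1/108; s2: center (-5/9, 1/2), radius 1/90; s3: center (1/28, -11/24), radius 1/756; s4: center (1/24, -155/336), radius 1/756; s5: center (-1/24, -13/24), radius 1/84; s6: center (-5/9, 4/9), radius 1/108
The normal forms differ: not equal.
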